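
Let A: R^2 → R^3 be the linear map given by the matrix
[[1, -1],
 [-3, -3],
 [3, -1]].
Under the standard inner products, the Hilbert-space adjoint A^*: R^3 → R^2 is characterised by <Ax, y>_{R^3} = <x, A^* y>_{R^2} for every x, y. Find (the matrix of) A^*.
A^* = A^T =
[[1, -3, 3],
 [-1, -3, -1]]

For real matrices with standard dot products, the defining identity <Ax, y> = <x, A^* y> gives (Ax)^T y = x^T (A^*) y, i.e. x^T A^T y = x^T (A^*) y. Since this holds for all x, y, we must have A^* = A^T. Therefore
A^* =
[[1, -3, 3],
 [-1, -3, -1]].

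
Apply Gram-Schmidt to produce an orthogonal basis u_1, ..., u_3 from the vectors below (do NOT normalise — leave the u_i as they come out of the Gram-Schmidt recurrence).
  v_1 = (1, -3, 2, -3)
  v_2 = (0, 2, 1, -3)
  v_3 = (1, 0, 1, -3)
Orthogonal basis:
  u_1 = (1, -3, 2, -3)
  u_2 = (-5/23, 61/23, 13/23, -54/23)
  u_3 = (179/297, 14/297, -109/297, -1/11)

Apply the Gram-Schmidt recurrence
  u_1 = v_1
  u_i = v_i − Σ_{j<i} ((v_i · u_j) / (u_j · u_j)) · u_j.

Step by step this gives:
  u_1 = (1, -3, 2, -3)
  u_2 = (-5/23, 61/23, 13/23, -54/23)
  u_3 = (179/297, 14/297, -109/297, -1/11)

Orthogonality check:
  u_2 · u_1 = 0 (should be 0)
  u_3 · u_1 = 0 (should be 0)
  u_3 · u_2 = 0 (should be 0)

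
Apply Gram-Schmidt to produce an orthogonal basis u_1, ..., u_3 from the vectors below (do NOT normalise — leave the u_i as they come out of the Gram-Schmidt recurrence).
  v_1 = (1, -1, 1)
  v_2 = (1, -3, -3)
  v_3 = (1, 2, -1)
Orthogonal basis:
  u_1 = (1, -1, 1)
  u_2 = (2/3, -8/3, -10/3)
  u_3 = (12/7, 8/7, -4/7)

Apply the Gram-Schmidt recurrence
  u_1 = v_1
  u_i = v_i − Σ_{j<i} ((v_i · u_j) / (u_j · u_j)) · u_j.

Step by step this gives:
  u_1 = (1, -1, 1)
  u_2 = (2/3, -8/3, -10/3)
  u_3 = (12/7, 8/7, -4/7)

Orthogonality check:
  u_2 · u_1 = 0 (should be 0)
  u_3 · u_1 = 0 (should be 0)
  u_3 · u_2 = 0 (should be 0)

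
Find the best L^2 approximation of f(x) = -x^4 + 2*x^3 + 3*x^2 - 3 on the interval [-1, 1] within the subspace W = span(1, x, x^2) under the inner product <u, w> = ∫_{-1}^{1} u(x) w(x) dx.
g(x) = 15*x^2/7 + 6*x/5 - 102/35

The best approximation g ∈ W is the orthogonal projection of f onto W. Writing g = a_0 + a_1 x + a_2 x^2, the coefficients solve the normal equations G · a = b where
  G_{ij} = <φ_i, φ_j> and b_i = <f, φ_i>, with φ_0 = 1, φ_1 = x, φ_2 = x^2.
G =
  [2, 0, 2/3]
  [0, 2/3, 0]
  [2/3, 0, 2/5],
b = (-22/5, 4/5, -38/35).
Solving gives a_0 = -102/35, a_1 = 6/5, a_2 = 15/7, so
  g(x) = 15*x^2/7 + 6*x/5 - 102/35.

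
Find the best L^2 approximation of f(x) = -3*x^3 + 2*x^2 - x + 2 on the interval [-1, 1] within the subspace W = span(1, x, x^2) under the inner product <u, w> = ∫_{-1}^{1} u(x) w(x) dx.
g(x) = 2*x^2 - 14*x/5 + 2

The best approximation g ∈ W is the orthogonal projection of f onto W. Writing g = a_0 + a_1 x + a_2 x^2, the coefficients solve the normal equations G · a = b where
  G_{ij} = <φ_i, φ_j> and b_i = <f, φ_i>, with φ_0 = 1, φ_1 = x, φ_2 = x^2.
G =
  [2, 0, 2/3]
  [0, 2/3, 0]
  [2/3, 0, 2/5],
b = (16/3, -28/15, 32/15).
Solving gives a_0 = 2, a_1 = -14/5, a_2 = 2, so
  g(x) = 2*x^2 - 14*x/5 + 2.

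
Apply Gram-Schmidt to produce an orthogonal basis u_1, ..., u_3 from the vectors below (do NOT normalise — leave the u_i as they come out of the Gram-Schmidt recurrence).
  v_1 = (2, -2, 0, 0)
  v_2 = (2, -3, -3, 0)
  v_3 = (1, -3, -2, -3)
Orthogonal basis:
  u_1 = (2, -2, 0, 0)
  u_2 = (-1/2, -1/2, -3, 0)
  u_3 = (-12/19, -12/19, 4/19, -3)

Apply the Gram-Schmidt recurrence
  u_1 = v_1
  u_i = v_i − Σ_{j<i} ((v_i · u_j) / (u_j · u_j)) · u_j.

Step by step this gives:
  u_1 = (2, -2, 0, 0)
  u_2 = (-1/2, -1/2, -3, 0)
  u_3 = (-12/19, -12/19, 4/19, -3)

Orthogonality check:
  u_2 · u_1 = 0 (should be 0)
  u_3 · u_1 = 0 (should be 0)
  u_3 · u_2 = 0 (should be 0)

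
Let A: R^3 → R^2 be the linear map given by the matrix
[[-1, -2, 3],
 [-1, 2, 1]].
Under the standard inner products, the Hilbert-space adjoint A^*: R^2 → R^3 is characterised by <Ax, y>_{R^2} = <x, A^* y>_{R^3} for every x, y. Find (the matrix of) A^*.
A^* = A^T =
[[-1, -1],
 [-2, 2],
 [3, 1]]

For real matrices with standard dot products, the defining identity <Ax, y> = <x, A^* y> gives (Ax)^T y = x^T (A^*) y, i.e. x^T A^T y = x^T (A^*) y. Since this holds for all x, y, we must have A^* = A^T. Therefore
A^* =
[[-1, -1],
 [-2, 2],
 [3, 1]].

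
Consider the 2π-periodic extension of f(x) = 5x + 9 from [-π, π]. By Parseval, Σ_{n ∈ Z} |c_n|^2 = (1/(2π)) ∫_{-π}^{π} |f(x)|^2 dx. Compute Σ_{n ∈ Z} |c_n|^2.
Σ |c_n|^2 = 25π^2/3 + 81

Expand and integrate term by term over [-π, π]:
  ∫ (5x)^2 dx = 25·(2π^3/3); ∫ 2·5·(9)·x dx = 0 (odd integrand); ∫ 9^2 dx = 81·2π.
So (1/(2π)) ∫_{-π}^{π} (5x + 9)^2 dx = 25π^2/3 + 81 = 25π^2/3 + 81.
Parseval ⇒ Σ |c_n|^2 = 25π^2/3 + 81.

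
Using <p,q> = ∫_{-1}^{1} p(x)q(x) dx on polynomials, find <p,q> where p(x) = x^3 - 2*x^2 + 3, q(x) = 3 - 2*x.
<p,q> = 66/5

Expand the product: p(x)·q(x) = -2*x^4 + 7*x^3 - 6*x^2 - 6*x + 9.
∫_{-1}^{1} of each monomial x^k gives [2/(k+1) if k even, 0 if k odd]. Integrating term-by-term (or equivalently evaluating the antiderivative F(x) = -2*x^5/5 + 7*x^4/4 - 2*x^3 - 3*x^2 + 9*x at the endpoints):
  F(1) − F(−1) = 107/20 − (-157/20) = 66/5.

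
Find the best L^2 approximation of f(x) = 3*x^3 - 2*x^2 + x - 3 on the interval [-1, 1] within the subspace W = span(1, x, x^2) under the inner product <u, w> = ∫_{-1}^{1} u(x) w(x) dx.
g(x) = -2*x^2 + 14*x/5 - 3

The best approximation g ∈ W is the orthogonal projection of f onto W. Writing g = a_0 + a_1 x + a_2 x^2, the coefficients solve the normal equations G · a = b where
  G_{ij} = <φ_i, φ_j> and b_i = <f, φ_i>, with φ_0 = 1, φ_1 = x, φ_2 = x^2.
G =
  [2, 0, 2/3]
  [0, 2/3, 0]
  [2/3, 0, 2/5],
b = (-22/3, 28/15, -14/5).
Solving gives a_0 = -3, a_1 = 14/5, a_2 = -2, so
  g(x) = -2*x^2 + 14*x/5 - 3.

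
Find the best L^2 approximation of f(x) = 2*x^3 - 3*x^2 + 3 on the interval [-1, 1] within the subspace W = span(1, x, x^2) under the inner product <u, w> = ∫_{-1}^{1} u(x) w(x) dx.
g(x) = -3*x^2 + 6*x/5 + 3

The best approximation g ∈ W is the orthogonal projection of f onto W. Writing g = a_0 + a_1 x + a_2 x^2, the coefficients solve the normal equations G · a = b where
  G_{ij} = <φ_i, φ_j> and b_i = <f, φ_i>, with φ_0 = 1, φ_1 = x, φ_2 = x^2.
G =
  [2, 0, 2/3]
  [0, 2/3, 0]
  [2/3, 0, 2/5],
b = (4, 4/5, 4/5).
Solving gives a_0 = 3, a_1 = 6/5, a_2 = -3, so
  g(x) = -3*x^2 + 6*x/5 + 3.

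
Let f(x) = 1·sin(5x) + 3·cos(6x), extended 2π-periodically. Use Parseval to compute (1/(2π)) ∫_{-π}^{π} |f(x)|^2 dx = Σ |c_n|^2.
Σ |c_n|^2 = 5

Expand |f|^2 and use orthogonality of {sin(nx), cos(mx)} on [-π, π]:
  ∫_{-π}^{π} sin(nx)^2 dx = π, ∫ cos(mx)^2 dx = π, and cross terms integrate to 0.
So ∫_{-π}^{π} f(x)^2 dx = 1^2 · π + 3^2 · π = (1 + 9)π.
Divide by 2π: (1 + 9)/2 = 5.
By Parseval, this equals Σ |c_n|^2.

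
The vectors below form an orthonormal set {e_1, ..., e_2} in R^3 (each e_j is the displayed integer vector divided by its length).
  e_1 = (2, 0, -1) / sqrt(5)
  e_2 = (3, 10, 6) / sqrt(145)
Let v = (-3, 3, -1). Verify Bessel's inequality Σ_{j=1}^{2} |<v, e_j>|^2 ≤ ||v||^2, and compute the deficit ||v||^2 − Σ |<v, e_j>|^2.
Σ |<v, e_j>|^2 = 190/29; ||v||^2 = 19; deficit = 361/29

Write each e_j = u_j / sqrt(<u_j, u_j>) where u_j is the displayed integer vector. Then <v, e_j> = <v, u_j> / sqrt(<u_j, u_j>), so |<v, e_j>|^2 = <v, u_j>^2 / <u_j, u_j>.
Coefficients: <v, e_1> = -5/sqrt(5), <v, e_2> = 15/sqrt(145).
Square and sum: Σ |<v, e_j>|^2 = 190/29.
Compute ||v||^2 = v·v = 19.
Deficit = 19 − 190/29 = 361/29 ≥ 0, confirming Bessel's inequality. (The deficit equals ||v − Σ <v,e_j> e_j||^2, the squared distance from v to span{e_j}.)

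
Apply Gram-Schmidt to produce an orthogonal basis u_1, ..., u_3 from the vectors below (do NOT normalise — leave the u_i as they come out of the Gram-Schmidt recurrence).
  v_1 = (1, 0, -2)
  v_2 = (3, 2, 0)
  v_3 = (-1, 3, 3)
Orthogonal basis:
  u_1 = (1, 0, -2)
  u_2 = (12/5, 2, 6/5)
  u_3 = (-8/7, 12/7, -4/7)

Apply the Gram-Schmidt recurrence
  u_1 = v_1
  u_i = v_i − Σ_{j<i} ((v_i · u_j) / (u_j · u_j)) · u_j.

Step by step this gives:
  u_1 = (1, 0, -2)
  u_2 = (12/5, 2, 6/5)
  u_3 = (-8/7, 12/7, -4/7)

Orthogonality check:
  u_2 · u_1 = 0 (should be 0)
  u_3 · u_1 = 0 (should be 0)
  u_3 · u_2 = 0 (should be 0)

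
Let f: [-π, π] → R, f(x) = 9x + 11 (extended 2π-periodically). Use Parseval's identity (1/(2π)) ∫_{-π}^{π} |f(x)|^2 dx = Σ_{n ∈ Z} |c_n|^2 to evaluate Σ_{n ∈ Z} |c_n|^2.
Σ |c_n|^2 = 27π^2 + 121

Expand and integrate term by term over [-π, π]:
  ∫ (9x)^2 dx = 81·(2π^3/3); ∫ 2·9·(11)·x dx = 0 (odd integrand); ∫ 11^2 dx = 121·2π.
So (1/(2π)) ∫_{-π}^{π} (9x + 11)^2 dx = 81π^2/3 + 121 = 27π^2 + 121.
Parseval ⇒ Σ |c_n|^2 = 27π^2 + 121.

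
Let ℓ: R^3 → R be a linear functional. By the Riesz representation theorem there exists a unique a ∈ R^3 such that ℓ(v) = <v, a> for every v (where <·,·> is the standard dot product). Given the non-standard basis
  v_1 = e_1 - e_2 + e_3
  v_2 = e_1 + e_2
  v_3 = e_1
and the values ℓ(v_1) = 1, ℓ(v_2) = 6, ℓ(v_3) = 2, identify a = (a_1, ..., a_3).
a = (2, 4, 3)

Write a = (a_1, ..., a_3) in the standard basis. For each basis vector v_i, ℓ(v_i) = <v_i, a> is a linear equation in the a_j's. Collect the n equations into a matrix system V a = ℓ, where row i of V is v_i (expressed in the standard basis). Since V is invertible (lower-triangular with 1s on the diagonal, up to permutation), solve by back-substitution:
  V =
[[1, -1, 1],
 [1, 1, 0],
 [1, 0, 0]]
  V a = (1, 6, 2)
Solving gives a = (2, 4, 3).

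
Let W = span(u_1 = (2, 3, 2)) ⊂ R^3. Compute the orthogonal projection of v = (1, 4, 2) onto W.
proj_W(v) = (36/17, 54/17, 36/17)

Set up U = [u_1 | ... | u_1] ∈ R^(3×1). The projector onto W = col(U) is P = U (U^T U)^(-1) U^T.
Compute U^T U =
  [17],
and U^T v = (18).
Solve U^T U · c = U^T v for the coefficients: c = (18/17). The projection is proj_W(v) = U c.
Check: (v - proj_W(v)) · u_1 = 0  (should be 0).
Result: proj_W(v) = (36/17, 54/17, 36/17).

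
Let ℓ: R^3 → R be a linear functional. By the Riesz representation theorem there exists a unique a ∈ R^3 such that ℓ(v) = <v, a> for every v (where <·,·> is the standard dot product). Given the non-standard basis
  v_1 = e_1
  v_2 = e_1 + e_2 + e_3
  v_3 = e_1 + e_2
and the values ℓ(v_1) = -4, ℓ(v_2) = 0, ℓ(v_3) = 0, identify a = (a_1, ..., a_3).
a = (-4, 4, 0)

Write a = (a_1, ..., a_3) in the standard basis. For each basis vector v_i, ℓ(v_i) = <v_i, a> is a linear equation in the a_j's. Collect the n equations into a matrix system V a = ℓ, where row i of V is v_i (expressed in the standard basis). Since V is invertible (lower-triangular with 1s on the diagonal, up to permutation), solve by back-substitution:
  V =
[[1, 0, 0],
 [1, 1, 1],
 [1, 1, 0]]
  V a = (-4, 0, 0)
Solving gives a = (-4, 4, 0).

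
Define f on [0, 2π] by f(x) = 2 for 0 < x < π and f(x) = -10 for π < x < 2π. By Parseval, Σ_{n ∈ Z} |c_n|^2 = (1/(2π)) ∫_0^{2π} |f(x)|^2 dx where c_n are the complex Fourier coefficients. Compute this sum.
Σ |c_n|^2 = 52

Parseval equates the L^2 energy of f (normalised by 1/(2π)) with the ℓ^2 sum of its Fourier coefficients: (1/(2π)) ∫_0^{2π} |f|^2 = Σ |c_n|^2.
Compute the left side: (1/(2π)) [∫_0^π 2^2 dx + ∫_π^{2π} (-10)^2 dx] = (1/(2π)) · (4π + 100π) = (4 + 100)/2 = 52.
So Σ_{n ∈ Z} |c_n|^2 = 52.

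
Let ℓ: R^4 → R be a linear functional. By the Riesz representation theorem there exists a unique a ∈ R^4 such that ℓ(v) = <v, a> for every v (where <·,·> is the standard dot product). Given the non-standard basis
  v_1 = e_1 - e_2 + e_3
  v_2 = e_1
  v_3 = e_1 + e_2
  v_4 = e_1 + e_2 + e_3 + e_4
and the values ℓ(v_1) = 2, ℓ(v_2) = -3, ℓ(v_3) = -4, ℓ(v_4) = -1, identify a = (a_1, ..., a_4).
a = (-3, -1, 4, -1)

Write a = (a_1, ..., a_4) in the standard basis. For each basis vector v_i, ℓ(v_i) = <v_i, a> is a linear equation in the a_j's. Collect the n equations into a matrix system V a = ℓ, where row i of V is v_i (expressed in the standard basis). Since V is invertible (lower-triangular with 1s on the diagonal, up to permutation), solve by back-substitution:
  V =
[[1, -1, 1, 0],
 [1, 0, 0, 0],
 [1, 1, 0, 0],
 [1, 1, 1, 1]]
  V a = (2, -3, -4, -1)
Solving gives a = (-3, -1, 4, -1).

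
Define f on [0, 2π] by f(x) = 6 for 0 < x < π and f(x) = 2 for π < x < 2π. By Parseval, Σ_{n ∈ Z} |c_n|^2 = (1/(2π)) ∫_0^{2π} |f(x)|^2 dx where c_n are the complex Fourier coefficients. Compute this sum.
Σ |c_n|^2 = 20

Parseval equates the L^2 energy of f (normalised by 1/(2π)) with the ℓ^2 sum of its Fourier coefficients: (1/(2π)) ∫_0^{2π} |f|^2 = Σ |c_n|^2.
Compute the left side: (1/(2π)) [∫_0^π 6^2 dx + ∫_π^{2π} 2^2 dx] = (1/(2π)) · (36π + 4π) = (36 + 4)/2 = 20.
So Σ_{n ∈ Z} |c_n|^2 = 20.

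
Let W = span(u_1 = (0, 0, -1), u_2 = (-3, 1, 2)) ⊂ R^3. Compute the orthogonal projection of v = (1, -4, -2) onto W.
proj_W(v) = (21/10, -7/10, -2)

Set up U = [u_1 | ... | u_2] ∈ R^(3×2). The projector onto W = col(U) is P = U (U^T U)^(-1) U^T.
Compute U^T U =
  [1, -2]
  [-2, 14],
and U^T v = (2, -11).
Solve U^T U · c = U^T v for the coefficients: c = (3/5, -7/10). The projection is proj_W(v) = U c.
Check: (v - proj_W(v)) · u_1 = 0  (should be 0).
Check: (v - proj_W(v)) · u_2 = 0  (should be 0).
Result: proj_W(v) = (21/10, -7/10, -2).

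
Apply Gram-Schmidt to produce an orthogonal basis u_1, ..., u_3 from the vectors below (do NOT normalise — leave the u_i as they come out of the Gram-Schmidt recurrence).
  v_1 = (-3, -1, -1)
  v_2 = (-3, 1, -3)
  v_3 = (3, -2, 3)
Orthogonal basis:
  u_1 = (-3, -1, -1)
  u_2 = (0, 2, -2)
  u_3 = (3/11, -9/22, -9/22)

Apply the Gram-Schmidt recurrence
  u_1 = v_1
  u_i = v_i − Σ_{j<i} ((v_i · u_j) / (u_j · u_j)) · u_j.

Step by step this gives:
  u_1 = (-3, -1, -1)
  u_2 = (0, 2, -2)
  u_3 = (3/11, -9/22, -9/22)

Orthogonality check:
  u_2 · u_1 = 0 (should be 0)
  u_3 · u_1 = 0 (should be 0)
  u_3 · u_2 = 0 (should be 0)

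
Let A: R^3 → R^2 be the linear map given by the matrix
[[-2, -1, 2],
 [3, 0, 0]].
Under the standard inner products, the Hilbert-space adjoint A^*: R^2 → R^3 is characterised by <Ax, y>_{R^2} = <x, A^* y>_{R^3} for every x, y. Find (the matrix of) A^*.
A^* = A^T =
[[-2, 3],
 [-1, 0],
 [2, 0]]

For real matrices with standard dot products, the defining identity <Ax, y> = <x, A^* y> gives (Ax)^T y = x^T (A^*) y, i.e. x^T A^T y = x^T (A^*) y. Since this holds for all x, y, we must have A^* = A^T. Therefore
A^* =
[[-2, 3],
 [-1, 0],
 [2, 0]].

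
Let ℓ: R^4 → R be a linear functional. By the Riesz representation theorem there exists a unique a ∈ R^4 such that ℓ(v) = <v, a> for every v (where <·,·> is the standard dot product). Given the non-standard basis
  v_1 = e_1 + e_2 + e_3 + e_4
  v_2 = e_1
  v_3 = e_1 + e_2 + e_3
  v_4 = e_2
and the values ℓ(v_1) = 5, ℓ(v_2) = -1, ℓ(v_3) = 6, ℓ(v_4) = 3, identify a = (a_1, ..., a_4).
a = (-1, 3, 4, -1)

Write a = (a_1, ..., a_4) in the standard basis. For each basis vector v_i, ℓ(v_i) = <v_i, a> is a linear equation in the a_j's. Collect the n equations into a matrix system V a = ℓ, where row i of V is v_i (expressed in the standard basis). Since V is invertible (lower-triangular with 1s on the diagonal, up to permutation), solve by back-substitution:
  V =
[[1, 1, 1, 1],
 [1, 0, 0, 0],
 [1, 1, 1, 0],
 [0, 1, 0, 0]]
  V a = (5, -1, 6, 3)
Solving gives a = (-1, 3, 4, -1).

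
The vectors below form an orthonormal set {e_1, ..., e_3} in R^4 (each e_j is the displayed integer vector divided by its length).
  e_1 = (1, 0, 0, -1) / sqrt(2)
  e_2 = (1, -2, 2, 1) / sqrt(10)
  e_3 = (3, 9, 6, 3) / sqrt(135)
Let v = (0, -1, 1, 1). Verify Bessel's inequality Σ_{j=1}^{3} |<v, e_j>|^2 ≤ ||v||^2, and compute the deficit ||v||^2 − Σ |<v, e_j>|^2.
Σ |<v, e_j>|^2 = 3; ||v||^2 = 3; deficit = 0

Write each e_j = u_j / sqrt(<u_j, u_j>) where u_j is the displayed integer vector. Then <v, e_j> = <v, u_j> / sqrt(<u_j, u_j>), so |<v, e_j>|^2 = <v, u_j>^2 / <u_j, u_j>.
Coefficients: <v, e_1> = -1/sqrt(2), <v, e_2> = 5/sqrt(10), <v, e_3> = 0/sqrt(135).
Square and sum: Σ |<v, e_j>|^2 = 3.
Compute ||v||^2 = v·v = 3.
Deficit = 3 − 3 = 0 ≥ 0, confirming Bessel's inequality. (The deficit equals ||v − Σ <v,e_j> e_j||^2, the squared distance from v to span{e_j}.)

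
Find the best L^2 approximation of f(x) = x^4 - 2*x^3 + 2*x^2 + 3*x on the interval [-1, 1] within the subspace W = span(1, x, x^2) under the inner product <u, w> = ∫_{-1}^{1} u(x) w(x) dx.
g(x) = 20*x^2/7 + 9*x/5 - 3/35

The best approximation g ∈ W is the orthogonal projection of f onto W. Writing g = a_0 + a_1 x + a_2 x^2, the coefficients solve the normal equations G · a = b where
  G_{ij} = <φ_i, φ_j> and b_i = <f, φ_i>, with φ_0 = 1, φ_1 = x, φ_2 = x^2.
G =
  [2, 0, 2/3]
  [0, 2/3, 0]
  [2/3, 0, 2/5],
b = (26/15, 6/5, 38/35).
Solving gives a_0 = -3/35, a_1 = 9/5, a_2 = 20/7, so
  g(x) = 20*x^2/7 + 9*x/5 - 3/35.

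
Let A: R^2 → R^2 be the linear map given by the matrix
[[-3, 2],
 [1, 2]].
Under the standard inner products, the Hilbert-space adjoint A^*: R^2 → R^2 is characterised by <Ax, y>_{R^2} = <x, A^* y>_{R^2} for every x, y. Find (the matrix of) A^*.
A^* = A^T =
[[-3, 1],
 [2, 2]]

For real matrices with standard dot products, the defining identity <Ax, y> = <x, A^* y> gives (Ax)^T y = x^T (A^*) y, i.e. x^T A^T y = x^T (A^*) y. Since this holds for all x, y, we must have A^* = A^T. Therefore
A^* =
[[-3, 1],
 [2, 2]].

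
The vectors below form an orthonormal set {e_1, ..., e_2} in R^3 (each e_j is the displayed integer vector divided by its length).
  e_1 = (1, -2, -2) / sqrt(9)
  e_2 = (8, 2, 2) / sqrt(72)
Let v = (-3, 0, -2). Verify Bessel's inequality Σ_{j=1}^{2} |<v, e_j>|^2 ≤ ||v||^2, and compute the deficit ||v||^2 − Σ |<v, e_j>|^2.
Σ |<v, e_j>|^2 = 11; ||v||^2 = 13; deficit = 2

Write each e_j = u_j / sqrt(<u_j, u_j>) where u_j is the displayed integer vector. Then <v, e_j> = <v, u_j> / sqrt(<u_j, u_j>), so |<v, e_j>|^2 = <v, u_j>^2 / <u_j, u_j>.
Coefficients: <v, e_1> = 1/sqrt(9), <v, e_2> = -28/sqrt(72).
Square and sum: Σ |<v, e_j>|^2 = 11.
Compute ||v||^2 = v·v = 13.
Deficit = 13 − 11 = 2 ≥ 0, confirming Bessel's inequality. (The deficit equals ||v − Σ <v,e_j> e_j||^2, the squared distance from v to span{e_j}.)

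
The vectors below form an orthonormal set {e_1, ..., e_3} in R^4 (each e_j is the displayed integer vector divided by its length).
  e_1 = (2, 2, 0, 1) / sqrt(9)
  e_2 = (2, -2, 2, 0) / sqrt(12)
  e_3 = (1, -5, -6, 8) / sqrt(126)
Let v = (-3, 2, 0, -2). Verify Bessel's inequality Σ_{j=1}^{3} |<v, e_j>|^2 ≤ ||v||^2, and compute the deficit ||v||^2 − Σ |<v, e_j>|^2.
Σ |<v, e_j>|^2 = 235/14; ||v||^2 = 17; deficit = 3/14

Write each e_j = u_j / sqrt(<u_j, u_j>) where u_j is the displayed integer vector. Then <v, e_j> = <v, u_j> / sqrt(<u_j, u_j>), so |<v, e_j>|^2 = <v, u_j>^2 / <u_j, u_j>.
Coefficients: <v, e_1> = -4/sqrt(9), <v, e_2> = -10/sqrt(12), <v, e_3> = -29/sqrt(126).
Square and sum: Σ |<v, e_j>|^2 = 235/14.
Compute ||v||^2 = v·v = 17.
Deficit = 17 − 235/14 = 3/14 ≥ 0, confirming Bessel's inequality. (The deficit equals ||v − Σ <v,e_j> e_j||^2, the squared distance from v to span{e_j}.)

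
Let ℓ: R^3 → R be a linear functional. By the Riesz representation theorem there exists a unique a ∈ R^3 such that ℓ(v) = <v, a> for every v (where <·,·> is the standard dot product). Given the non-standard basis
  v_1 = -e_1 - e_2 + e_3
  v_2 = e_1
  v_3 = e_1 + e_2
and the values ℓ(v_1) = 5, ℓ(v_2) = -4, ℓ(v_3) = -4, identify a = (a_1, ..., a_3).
a = (-4, 0, 1)

Write a = (a_1, ..., a_3) in the standard basis. For each basis vector v_i, ℓ(v_i) = <v_i, a> is a linear equation in the a_j's. Collect the n equations into a matrix system V a = ℓ, where row i of V is v_i (expressed in the standard basis). Since V is invertible (lower-triangular with 1s on the diagonal, up to permutation), solve by back-substitution:
  V =
[[-1, -1, 1],
 [1, 0, 0],
 [1, 1, 0]]
  V a = (5, -4, -4)
Solving gives a = (-4, 0, 1).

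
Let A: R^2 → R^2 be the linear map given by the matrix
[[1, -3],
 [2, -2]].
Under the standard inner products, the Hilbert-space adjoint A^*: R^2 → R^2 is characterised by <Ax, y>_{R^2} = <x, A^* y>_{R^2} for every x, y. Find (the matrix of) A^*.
A^* = A^T =
[[1, 2],
 [-3, -2]]

For real matrices with standard dot products, the defining identity <Ax, y> = <x, A^* y> gives (Ax)^T y = x^T (A^*) y, i.e. x^T A^T y = x^T (A^*) y. Since this holds for all x, y, we must have A^* = A^T. Therefore
A^* =
[[1, 2],
 [-3, -2]].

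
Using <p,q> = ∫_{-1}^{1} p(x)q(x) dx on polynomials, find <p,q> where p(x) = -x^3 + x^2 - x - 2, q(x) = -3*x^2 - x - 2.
<p,q> = 158/15

Expand the product: p(x)·q(x) = 3*x^5 - 2*x^4 + 4*x^3 + 5*x^2 + 4*x + 4.
∫_{-1}^{1} of each monomial x^k gives [2/(k+1) if k even, 0 if k odd]. Integrating term-by-term (or equivalently evaluating the antiderivative F(x) = x^6/2 - 2*x^5/5 + x^4 + 5*x^3/3 + 2*x^2 + 4*x at the endpoints):
  F(1) − F(−1) = 263/30 − (-53/30) = 158/15.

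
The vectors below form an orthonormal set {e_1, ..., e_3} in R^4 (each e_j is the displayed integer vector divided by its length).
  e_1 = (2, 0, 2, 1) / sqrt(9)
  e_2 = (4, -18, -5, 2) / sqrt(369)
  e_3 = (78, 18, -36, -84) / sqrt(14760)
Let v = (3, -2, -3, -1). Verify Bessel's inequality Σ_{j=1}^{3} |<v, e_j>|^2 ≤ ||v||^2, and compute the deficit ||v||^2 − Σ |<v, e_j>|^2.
Σ |<v, e_j>|^2 = 41/2; ||v||^2 = 23; deficit = 5/2

Write each e_j = u_j / sqrt(<u_j, u_j>) where u_j is the displayed integer vector. Then <v, e_j> = <v, u_j> / sqrt(<u_j, u_j>), so |<v, e_j>|^2 = <v, u_j>^2 / <u_j, u_j>.
Coefficients: <v, e_1> = -1/sqrt(9), <v, e_2> = 61/sqrt(369), <v, e_3> = 390/sqrt(14760).
Square and sum: Σ |<v, e_j>|^2 = 41/2.
Compute ||v||^2 = v·v = 23.
Deficit = 23 − 41/2 = 5/2 ≥ 0, confirming Bessel's inequality. (The deficit equals ||v − Σ <v,e_j> e_j||^2, the squared distance from v to span{e_j}.)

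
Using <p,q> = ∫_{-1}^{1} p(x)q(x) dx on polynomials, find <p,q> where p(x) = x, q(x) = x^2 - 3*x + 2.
<p,q> = -2

Expand the product: p(x)·q(x) = x^3 - 3*x^2 + 2*x.
∫_{-1}^{1} of each monomial x^k gives [2/(k+1) if k even, 0 if k odd]. Integrating term-by-term (or equivalently evaluating the antiderivative F(x) = x^4/4 - x^3 + x^2 at the endpoints):
  F(1) − F(−1) = 1/4 − (9/4) = -2.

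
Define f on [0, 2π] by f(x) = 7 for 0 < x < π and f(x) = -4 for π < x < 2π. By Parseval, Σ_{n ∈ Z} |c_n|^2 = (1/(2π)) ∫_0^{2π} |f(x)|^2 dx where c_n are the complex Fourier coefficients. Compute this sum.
Σ |c_n|^2 = 65/2

Parseval equates the L^2 energy of f (normalised by 1/(2π)) with the ℓ^2 sum of its Fourier coefficients: (1/(2π)) ∫_0^{2π} |f|^2 = Σ |c_n|^2.
Compute the left side: (1/(2π)) [∫_0^π 7^2 dx + ∫_π^{2π} (-4)^2 dx] = (1/(2π)) · (49π + 16π) = (49 + 16)/2 = 65/2.
So Σ_{n ∈ Z} |c_n|^2 = 65/2.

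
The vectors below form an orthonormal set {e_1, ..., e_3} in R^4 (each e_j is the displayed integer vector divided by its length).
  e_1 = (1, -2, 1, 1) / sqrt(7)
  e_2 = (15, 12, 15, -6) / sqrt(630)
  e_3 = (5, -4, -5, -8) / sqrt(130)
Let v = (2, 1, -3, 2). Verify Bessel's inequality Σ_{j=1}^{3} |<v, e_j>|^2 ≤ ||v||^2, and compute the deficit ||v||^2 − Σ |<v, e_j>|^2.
Σ |<v, e_j>|^2 = 9/13; ||v||^2 = 18; deficit = 225/13

Write each e_j = u_j / sqrt(<u_j, u_j>) where u_j is the displayed integer vector. Then <v, e_j> = <v, u_j> / sqrt(<u_j, u_j>), so |<v, e_j>|^2 = <v, u_j>^2 / <u_j, u_j>.
Coefficients: <v, e_1> = -1/sqrt(7), <v, e_2> = -15/sqrt(630), <v, e_3> = 5/sqrt(130).
Square and sum: Σ |<v, e_j>|^2 = 9/13.
Compute ||v||^2 = v·v = 18.
Deficit = 18 − 9/13 = 225/13 ≥ 0, confirming Bessel's inequality. (The deficit equals ||v − Σ <v,e_j> e_j||^2, the squared distance from v to span{e_j}.)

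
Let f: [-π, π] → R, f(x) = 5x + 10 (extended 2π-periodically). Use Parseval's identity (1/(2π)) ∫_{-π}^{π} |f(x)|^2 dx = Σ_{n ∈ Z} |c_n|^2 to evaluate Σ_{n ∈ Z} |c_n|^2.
Σ |c_n|^2 = 25π^2/3 + 100

Expand and integrate term by term over [-π, π]:
  ∫ (5x)^2 dx = 25·(2π^3/3); ∫ 2·5·(10)·x dx = 0 (odd integrand); ∫ 10^2 dx = 100·2π.
So (1/(2π)) ∫_{-π}^{π} (5x + 10)^2 dx = 25π^2/3 + 100 = 25π^2/3 + 100.
Parseval ⇒ Σ |c_n|^2 = 25π^2/3 + 100.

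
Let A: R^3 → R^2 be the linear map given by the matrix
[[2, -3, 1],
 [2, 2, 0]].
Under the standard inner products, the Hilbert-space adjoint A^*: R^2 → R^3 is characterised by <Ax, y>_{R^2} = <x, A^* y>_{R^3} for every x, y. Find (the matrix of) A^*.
A^* = A^T =
[[2, 2],
 [-3, 2],
 [1, 0]]

For real matrices with standard dot products, the defining identity <Ax, y> = <x, A^* y> gives (Ax)^T y = x^T (A^*) y, i.e. x^T A^T y = x^T (A^*) y. Since this holds for all x, y, we must have A^* = A^T. Therefore
A^* =
[[2, 2],
 [-3, 2],
 [1, 0]].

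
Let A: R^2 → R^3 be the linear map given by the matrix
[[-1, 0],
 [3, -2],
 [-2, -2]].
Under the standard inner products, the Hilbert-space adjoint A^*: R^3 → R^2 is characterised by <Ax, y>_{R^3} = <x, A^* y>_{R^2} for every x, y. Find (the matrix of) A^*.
A^* = A^T =
[[-1, 3, -2],
 [0, -2, -2]]

For real matrices with standard dot products, the defining identity <Ax, y> = <x, A^* y> gives (Ax)^T y = x^T (A^*) y, i.e. x^T A^T y = x^T (A^*) y. Since this holds for all x, y, we must have A^* = A^T. Therefore
A^* =
[[-1, 3, -2],
 [0, -2, -2]].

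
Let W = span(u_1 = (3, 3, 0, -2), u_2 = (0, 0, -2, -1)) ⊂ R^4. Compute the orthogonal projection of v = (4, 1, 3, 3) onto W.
proj_W(v) = (189/106, 189/106, 216/53, 45/53)

Set up U = [u_1 | ... | u_2] ∈ R^(4×2). The projector onto W = col(U) is P = U (U^T U)^(-1) U^T.
Compute U^T U =
  [22, 2]
  [2, 5],
and U^T v = (9, -9).
Solve U^T U · c = U^T v for the coefficients: c = (63/106, -108/53). The projection is proj_W(v) = U c.
Check: (v - proj_W(v)) · u_1 = 0  (should be 0).
Check: (v - proj_W(v)) · u_2 = 0  (should be 0).
Result: proj_W(v) = (189/106, 189/106, 216/53, 45/53).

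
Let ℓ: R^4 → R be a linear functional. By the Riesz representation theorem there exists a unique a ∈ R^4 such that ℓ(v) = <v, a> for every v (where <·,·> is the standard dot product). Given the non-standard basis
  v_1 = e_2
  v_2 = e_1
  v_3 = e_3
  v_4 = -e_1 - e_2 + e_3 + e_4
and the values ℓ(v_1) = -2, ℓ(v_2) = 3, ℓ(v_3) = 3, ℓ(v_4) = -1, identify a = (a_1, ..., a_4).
a = (3, -2, 3, -3)

Write a = (a_1, ..., a_4) in the standard basis. For each basis vector v_i, ℓ(v_i) = <v_i, a> is a linear equation in the a_j's. Collect the n equations into a matrix system V a = ℓ, where row i of V is v_i (expressed in the standard basis). Since V is invertible (lower-triangular with 1s on the diagonal, up to permutation), solve by back-substitution:
  V =
[[0, 1, 0, 0],
 [1, 0, 0, 0],
 [0, 0, 1, 0],
 [-1, -1, 1, 1]]
  V a = (-2, 3, 3, -1)
Solving gives a = (3, -2, 3, -3).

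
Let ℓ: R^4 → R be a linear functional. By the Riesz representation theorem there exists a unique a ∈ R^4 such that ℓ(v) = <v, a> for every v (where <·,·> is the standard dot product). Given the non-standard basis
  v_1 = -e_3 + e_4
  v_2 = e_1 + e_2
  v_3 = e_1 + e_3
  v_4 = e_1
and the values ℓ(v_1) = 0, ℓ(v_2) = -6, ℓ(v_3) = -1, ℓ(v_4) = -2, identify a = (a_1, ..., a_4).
a = (-2, -4, 1, 1)

Write a = (a_1, ..., a_4) in the standard basis. For each basis vector v_i, ℓ(v_i) = <v_i, a> is a linear equation in the a_j's. Collect the n equations into a matrix system V a = ℓ, where row i of V is v_i (expressed in the standard basis). Since V is invertible (lower-triangular with 1s on the diagonal, up to permutation), solve by back-substitution:
  V =
[[0, 0, -1, 1],
 [1, 1, 0, 0],
 [1, 0, 1, 0],
 [1, 0, 0, 0]]
  V a = (0, -6, -1, -2)
Solving gives a = (-2, -4, 1, 1).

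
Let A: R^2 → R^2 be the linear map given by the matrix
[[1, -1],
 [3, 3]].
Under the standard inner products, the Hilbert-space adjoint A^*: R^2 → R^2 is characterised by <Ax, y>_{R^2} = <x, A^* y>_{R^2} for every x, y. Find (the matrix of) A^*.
A^* = A^T =
[[1, 3],
 [-1, 3]]

For real matrices with standard dot products, the defining identity <Ax, y> = <x, A^* y> gives (Ax)^T y = x^T (A^*) y, i.e. x^T A^T y = x^T (A^*) y. Since this holds for all x, y, we must have A^* = A^T. Therefore
A^* =
[[1, 3],
 [-1, 3]].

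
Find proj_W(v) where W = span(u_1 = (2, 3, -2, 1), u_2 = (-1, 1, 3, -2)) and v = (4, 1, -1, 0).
proj_W(v) = (19/13, 2, -21/13, 11/13)

Set up U = [u_1 | ... | u_2] ∈ R^(4×2). The projector onto W = col(U) is P = U (U^T U)^(-1) U^T.
Compute U^T U =
  [18, -7]
  [-7, 15],
and U^T v = (13, -6).
Solve U^T U · c = U^T v for the coefficients: c = (9/13, -1/13). The projection is proj_W(v) = U c.
Check: (v - proj_W(v)) · u_1 = 0  (should be 0).
Check: (v - proj_W(v)) · u_2 = 0  (should be 0).
Result: proj_W(v) = (19/13, 2, -21/13, 11/13).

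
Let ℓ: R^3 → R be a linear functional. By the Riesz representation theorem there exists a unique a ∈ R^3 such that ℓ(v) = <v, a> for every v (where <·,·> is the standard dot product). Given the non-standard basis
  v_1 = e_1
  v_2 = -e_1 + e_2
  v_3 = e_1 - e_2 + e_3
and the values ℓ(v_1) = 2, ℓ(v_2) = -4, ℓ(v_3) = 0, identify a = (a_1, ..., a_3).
a = (2, -2, -4)

Write a = (a_1, ..., a_3) in the standard basis. For each basis vector v_i, ℓ(v_i) = <v_i, a> is a linear equation in the a_j's. Collect the n equations into a matrix system V a = ℓ, where row i of V is v_i (expressed in the standard basis). Since V is invertible (lower-triangular with 1s on the diagonal, up to permutation), solve by back-substitution:
  V =
[[1, 0, 0],
 [-1, 1, 0],
 [1, -1, 1]]
  V a = (2, -4, 0)
Solving gives a = (2, -2, -4).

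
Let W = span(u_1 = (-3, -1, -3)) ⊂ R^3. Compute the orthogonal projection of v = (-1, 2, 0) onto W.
proj_W(v) = (-3/19, -1/19, -3/19)

Set up U = [u_1 | ... | u_1] ∈ R^(3×1). The projector onto W = col(U) is P = U (U^T U)^(-1) U^T.
Compute U^T U =
  [19],
and U^T v = (1).
Solve U^T U · c = U^T v for the coefficients: c = (1/19). The projection is proj_W(v) = U c.
Check: (v - proj_W(v)) · u_1 = 0  (should be 0).
Result: proj_W(v) = (-3/19, -1/19, -3/19).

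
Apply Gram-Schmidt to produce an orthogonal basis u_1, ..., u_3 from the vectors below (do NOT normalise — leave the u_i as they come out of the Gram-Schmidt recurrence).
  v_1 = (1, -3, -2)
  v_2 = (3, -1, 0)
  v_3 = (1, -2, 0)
Orthogonal basis:
  u_1 = (1, -3, -2)
  u_2 = (18/7, 2/7, 6/7)
  u_3 = (-5/26, -15/26, 10/13)

Apply the Gram-Schmidt recurrence
  u_1 = v_1
  u_i = v_i − Σ_{j<i} ((v_i · u_j) / (u_j · u_j)) · u_j.

Step by step this gives:
  u_1 = (1, -3, -2)
  u_2 = (18/7, 2/7, 6/7)
  u_3 = (-5/26, -15/26, 10/13)

Orthogonality check:
  u_2 · u_1 = 0 (should be 0)
  u_3 · u_1 = 0 (should be 0)
  u_3 · u_2 = 0 (should be 0)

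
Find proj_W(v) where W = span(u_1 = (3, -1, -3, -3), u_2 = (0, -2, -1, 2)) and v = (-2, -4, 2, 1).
proj_W(v) = (-273/251, -335/251, 60/251, 699/251)

Set up U = [u_1 | ... | u_2] ∈ R^(4×2). The projector onto W = col(U) is P = U (U^T U)^(-1) U^T.
Compute U^T U =
  [28, -1]
  [-1, 9],
and U^T v = (-11, 8).
Solve U^T U · c = U^T v for the coefficients: c = (-91/251, 213/251). The projection is proj_W(v) = U c.
Check: (v - proj_W(v)) · u_1 = 0  (should be 0).
Check: (v - proj_W(v)) · u_2 = 0  (should be 0).
Result: proj_W(v) = (-273/251, -335/251, 60/251, 699/251).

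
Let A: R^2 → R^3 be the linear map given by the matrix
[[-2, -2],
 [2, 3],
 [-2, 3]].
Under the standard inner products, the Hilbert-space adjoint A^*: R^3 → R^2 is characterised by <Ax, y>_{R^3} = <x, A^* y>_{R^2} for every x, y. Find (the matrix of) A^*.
A^* = A^T =
[[-2, 2, -2],
 [-2, 3, 3]]

For real matrices with standard dot products, the defining identity <Ax, y> = <x, A^* y> gives (Ax)^T y = x^T (A^*) y, i.e. x^T A^T y = x^T (A^*) y. Since this holds for all x, y, we must have A^* = A^T. Therefore
A^* =
[[-2, 2, -2],
 [-2, 3, 3]].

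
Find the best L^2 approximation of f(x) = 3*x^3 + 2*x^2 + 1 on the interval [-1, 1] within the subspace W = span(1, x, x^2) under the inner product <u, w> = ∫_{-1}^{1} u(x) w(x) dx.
g(x) = 2*x^2 + 9*x/5 + 1

The best approximation g ∈ W is the orthogonal projection of f onto W. Writing g = a_0 + a_1 x + a_2 x^2, the coefficients solve the normal equations G · a = b where
  G_{ij} = <φ_i, φ_j> and b_i = <f, φ_i>, with φ_0 = 1, φ_1 = x, φ_2 = x^2.
G =
  [2, 0, 2/3]
  [0, 2/3, 0]
  [2/3, 0, 2/5],
b = (10/3, 6/5, 22/15).
Solving gives a_0 = 1, a_1 = 9/5, a_2 = 2, so
  g(x) = 2*x^2 + 9*x/5 + 1.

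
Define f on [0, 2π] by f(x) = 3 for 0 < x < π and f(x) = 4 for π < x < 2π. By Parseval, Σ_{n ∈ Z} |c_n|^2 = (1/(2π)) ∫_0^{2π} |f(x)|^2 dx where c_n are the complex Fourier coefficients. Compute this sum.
Σ |c_n|^2 = 25/2

Parseval equates the L^2 energy of f (normalised by 1/(2π)) with the ℓ^2 sum of its Fourier coefficients: (1/(2π)) ∫_0^{2π} |f|^2 = Σ |c_n|^2.
Compute the left side: (1/(2π)) [∫_0^π 3^2 dx + ∫_π^{2π} 4^2 dx] = (1/(2π)) · (9π + 16π) = (9 + 16)/2 = 25/2.
So Σ_{n ∈ Z} |c_n|^2 = 25/2.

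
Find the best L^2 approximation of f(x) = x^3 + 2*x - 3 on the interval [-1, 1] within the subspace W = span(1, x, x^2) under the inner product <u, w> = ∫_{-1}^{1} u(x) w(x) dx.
g(x) = 13*x/5 - 3

The best approximation g ∈ W is the orthogonal projection of f onto W. Writing g = a_0 + a_1 x + a_2 x^2, the coefficients solve the normal equations G · a = b where
  G_{ij} = <φ_i, φ_j> and b_i = <f, φ_i>, with φ_0 = 1, φ_1 = x, φ_2 = x^2.
G =
  [2, 0, 2/3]
  [0, 2/3, 0]
  [2/3, 0, 2/5],
b = (-6, 26/15, -2).
Solving gives a_0 = -3, a_1 = 13/5, a_2 = 0, so
  g(x) = 13*x/5 - 3.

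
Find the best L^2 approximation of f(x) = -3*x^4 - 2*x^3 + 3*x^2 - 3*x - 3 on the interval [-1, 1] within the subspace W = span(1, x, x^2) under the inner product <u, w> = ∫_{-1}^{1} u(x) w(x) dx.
g(x) = 3*x^2/7 - 21*x/5 - 96/35

The best approximation g ∈ W is the orthogonal projection of f onto W. Writing g = a_0 + a_1 x + a_2 x^2, the coefficients solve the normal equations G · a = b where
  G_{ij} = <φ_i, φ_j> and b_i = <f, φ_i>, with φ_0 = 1, φ_1 = x, φ_2 = x^2.
G =
  [2, 0, 2/3]
  [0, 2/3, 0]
  [2/3, 0, 2/5],
b = (-26/5, -14/5, -58/35).
Solving gives a_0 = -96/35, a_1 = -21/5, a_2 = 3/7, so
  g(x) = 3*x^2/7 - 21*x/5 - 96/35.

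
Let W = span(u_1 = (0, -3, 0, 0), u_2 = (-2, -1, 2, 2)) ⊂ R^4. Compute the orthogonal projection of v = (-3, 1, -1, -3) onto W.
proj_W(v) = (1/3, 1, -1/3, -1/3)

Set up U = [u_1 | ... | u_2] ∈ R^(4×2). The projector onto W = col(U) is P = U (U^T U)^(-1) U^T.
Compute U^T U =
  [9, 3]
  [3, 13],
and U^T v = (-3, -3).
Solve U^T U · c = U^T v for the coefficients: c = (-5/18, -1/6). The projection is proj_W(v) = U c.
Check: (v - proj_W(v)) · u_1 = 0  (should be 0).
Check: (v - proj_W(v)) · u_2 = 0  (should be 0).
Result: proj_W(v) = (1/3, 1, -1/3, -1/3).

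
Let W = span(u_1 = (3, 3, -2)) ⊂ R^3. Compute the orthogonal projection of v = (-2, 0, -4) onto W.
proj_W(v) = (3/11, 3/11, -2/11)

Set up U = [u_1 | ... | u_1] ∈ R^(3×1). The projector onto W = col(U) is P = U (U^T U)^(-1) U^T.
Compute U^T U =
  [22],
and U^T v = (2).
Solve U^T U · c = U^T v for the coefficients: c = (1/11). The projection is proj_W(v) = U c.
Check: (v - proj_W(v)) · u_1 = 0  (should be 0).
Result: proj_W(v) = (3/11, 3/11, -2/11).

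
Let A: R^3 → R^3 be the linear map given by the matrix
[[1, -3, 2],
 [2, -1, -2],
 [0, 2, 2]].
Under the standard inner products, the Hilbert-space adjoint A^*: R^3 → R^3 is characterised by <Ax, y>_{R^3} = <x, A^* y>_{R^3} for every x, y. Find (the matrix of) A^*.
A^* = A^T =
[[1, 2, 0],
 [-3, -1, 2],
 [2, -2, 2]]

For real matrices with standard dot products, the defining identity <Ax, y> = <x, A^* y> gives (Ax)^T y = x^T (A^*) y, i.e. x^T A^T y = x^T (A^*) y. Since this holds for all x, y, we must have A^* = A^T. Therefore
A^* =
[[1, 2, 0],
 [-3, -1, 2],
 [2, -2, 2]].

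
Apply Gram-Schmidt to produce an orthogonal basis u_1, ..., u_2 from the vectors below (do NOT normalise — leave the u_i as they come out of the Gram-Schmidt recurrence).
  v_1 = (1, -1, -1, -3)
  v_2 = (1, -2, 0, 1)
Orthogonal basis:
  u_1 = (1, -1, -1, -3)
  u_2 = (1, -2, 0, 1)

Apply the Gram-Schmidt recurrence
  u_1 = v_1
  u_i = v_i − Σ_{j<i} ((v_i · u_j) / (u_j · u_j)) · u_j.

Step by step this gives:
  u_1 = (1, -1, -1, -3)
  u_2 = (1, -2, 0, 1)

Orthogonality check:
  u_2 · u_1 = 0 (should be 0)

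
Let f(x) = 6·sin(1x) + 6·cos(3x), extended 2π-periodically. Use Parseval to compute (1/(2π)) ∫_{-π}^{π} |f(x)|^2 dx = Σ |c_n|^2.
Σ |c_n|^2 = 36

Expand |f|^2 and use orthogonality of {sin(nx), cos(mx)} on [-π, π]:
  ∫_{-π}^{π} sin(nx)^2 dx = π, ∫ cos(mx)^2 dx = π, and cross terms integrate to 0.
So ∫_{-π}^{π} f(x)^2 dx = 6^2 · π + 6^2 · π = (36 + 36)π.
Divide by 2π: (36 + 36)/2 = 36.
By Parseval, this equals Σ |c_n|^2.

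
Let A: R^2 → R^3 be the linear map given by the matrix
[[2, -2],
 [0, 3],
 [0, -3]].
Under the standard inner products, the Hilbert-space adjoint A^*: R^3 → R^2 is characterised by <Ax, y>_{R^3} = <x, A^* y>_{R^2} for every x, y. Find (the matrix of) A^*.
A^* = A^T =
[[2, 0, 0],
 [-2, 3, -3]]

For real matrices with standard dot products, the defining identity <Ax, y> = <x, A^* y> gives (Ax)^T y = x^T (A^*) y, i.e. x^T A^T y = x^T (A^*) y. Since this holds for all x, y, we must have A^* = A^T. Therefore
A^* =
[[2, 0, 0],
 [-2, 3, -3]].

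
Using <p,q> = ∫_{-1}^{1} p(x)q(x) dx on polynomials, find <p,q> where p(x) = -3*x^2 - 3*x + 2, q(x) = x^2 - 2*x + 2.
<p,q> = 122/15

Expand the product: p(x)·q(x) = -3*x^4 + 3*x^3 + 2*x^2 - 10*x + 4.
∫_{-1}^{1} of each monomial x^k gives [2/(k+1) if k even, 0 if k odd]. Integrating term-by-term (or equivalently evaluating the antiderivative F(x) = -3*x^5/5 + 3*x^4/4 + 2*x^3/3 - 5*x^2 + 4*x at the endpoints):
  F(1) − F(−1) = -11/60 − (-499/60) = 122/15.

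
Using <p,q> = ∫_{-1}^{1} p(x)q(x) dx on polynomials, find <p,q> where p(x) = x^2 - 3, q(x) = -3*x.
<p,q> = 0

Expand the product: p(x)·q(x) = -3*x^3 + 9*x.
∫_{-1}^{1} of each monomial x^k gives [2/(k+1) if k even, 0 if k odd]. Integrating term-by-term (or equivalently evaluating the antiderivative F(x) = -3*x^4/4 + 9*x^2/2 at the endpoints):
  F(1) − F(−1) = 15/4 − (15/4) = 0.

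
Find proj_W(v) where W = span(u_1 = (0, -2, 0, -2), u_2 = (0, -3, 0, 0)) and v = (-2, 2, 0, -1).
proj_W(v) = (0, 2, 0, -1)

Set up U = [u_1 | ... | u_2] ∈ R^(4×2). The projector onto W = col(U) is P = U (U^T U)^(-1) U^T.
Compute U^T U =
  [8, 6]
  [6, 9],
and U^T v = (-2, -6).
Solve U^T U · c = U^T v for the coefficients: c = (1/2, -1). The projection is proj_W(v) = U c.
Check: (v - proj_W(v)) · u_1 = 0  (should be 0).
Check: (v - proj_W(v)) · u_2 = 0  (should be 0).
Result: proj_W(v) = (0, 2, 0, -1).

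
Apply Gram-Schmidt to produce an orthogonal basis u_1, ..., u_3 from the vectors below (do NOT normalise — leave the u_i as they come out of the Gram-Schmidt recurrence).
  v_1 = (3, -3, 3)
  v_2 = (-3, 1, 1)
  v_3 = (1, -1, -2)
Orthogonal basis:
  u_1 = (3, -3, 3)
  u_2 = (-2, 0, 2)
  u_3 = (-1/2, -1, -1/2)

Apply the Gram-Schmidt recurrence
  u_1 = v_1
  u_i = v_i − Σ_{j<i} ((v_i · u_j) / (u_j · u_j)) · u_j.

Step by step this gives:
  u_1 = (3, -3, 3)
  u_2 = (-2, 0, 2)
  u_3 = (-1/2, -1, -1/2)

Orthogonality check:
  u_2 · u_1 = 0 (should be 0)
  u_3 · u_1 = 0 (should be 0)
  u_3 · u_2 = 0 (should be 0)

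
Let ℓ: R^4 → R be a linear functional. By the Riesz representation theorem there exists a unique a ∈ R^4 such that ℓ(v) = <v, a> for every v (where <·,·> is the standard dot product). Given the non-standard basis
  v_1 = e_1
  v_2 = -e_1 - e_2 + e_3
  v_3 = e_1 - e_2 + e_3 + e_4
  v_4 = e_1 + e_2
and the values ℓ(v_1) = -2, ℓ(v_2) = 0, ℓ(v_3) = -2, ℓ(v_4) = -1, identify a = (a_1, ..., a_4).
a = (-2, 1, -1, 2)

Write a = (a_1, ..., a_4) in the standard basis. For each basis vector v_i, ℓ(v_i) = <v_i, a> is a linear equation in the a_j's. Collect the n equations into a matrix system V a = ℓ, where row i of V is v_i (expressed in the standard basis). Since V is invertible (lower-triangular with 1s on the diagonal, up to permutation), solve by back-substitution:
  V =
[[1, 0, 0, 0],
 [-1, -1, 1, 0],
 [1, -1, 1, 1],
 [1, 1, 0, 0]]
  V a = (-2, 0, -2, -1)
Solving gives a = (-2, 1, -1, 2).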